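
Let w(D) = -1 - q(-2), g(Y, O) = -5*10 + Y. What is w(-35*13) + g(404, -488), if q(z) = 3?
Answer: 350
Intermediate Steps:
g(Y, O) = -50 + Y
w(D) = -4 (w(D) = -1 - 1*3 = -1 - 3 = -4)
w(-35*13) + g(404, -488) = -4 + (-50 + 404) = -4 + 354 = 350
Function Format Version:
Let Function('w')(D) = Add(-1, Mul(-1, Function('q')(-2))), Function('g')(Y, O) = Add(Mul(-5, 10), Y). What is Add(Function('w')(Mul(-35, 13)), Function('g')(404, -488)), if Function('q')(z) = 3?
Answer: 350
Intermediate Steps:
Function('g')(Y, O) = Add(-50, Y)
Function('w')(D) = -4 (Function('w')(D) = Add(-1, Mul(-1, 3)) = Add(-1, -3) = -4)
Add(Function('w')(Mul(-35, 13)), Function('g')(404, -488)) = Add(-4, Add(-50, 404)) = Add(-4, 354) = 350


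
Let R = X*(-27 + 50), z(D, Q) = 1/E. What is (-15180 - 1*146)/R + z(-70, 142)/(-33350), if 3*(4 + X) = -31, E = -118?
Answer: 342036341/7357300 ≈ 46.489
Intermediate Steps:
X = -43/3 (X = -4 + (⅓)*(-31) = -4 - 31/3 = -43/3 ≈ -14.333)
z(D, Q) = -1/118 (z(D, Q) = 1/(-118) = -1/118)
R = -989/3 (R = -43*(-27 + 50)/3 = -43/3*23 = -989/3 ≈ -329.67)
(-15180 - 1*146)/R + z(-70, 142)/(-33350) = (-15180 - 1*146)/(-989/3) - 1/118/(-33350) = (-15180 - 146)*(-3/989) - 1/118*(-1/33350) = -15326*(-3/989) + 1/3935300 = 45978/989 + 1/3935300 = 342036341/7357300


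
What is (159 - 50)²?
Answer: 11881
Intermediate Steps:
(159 - 50)² = 109² = 11881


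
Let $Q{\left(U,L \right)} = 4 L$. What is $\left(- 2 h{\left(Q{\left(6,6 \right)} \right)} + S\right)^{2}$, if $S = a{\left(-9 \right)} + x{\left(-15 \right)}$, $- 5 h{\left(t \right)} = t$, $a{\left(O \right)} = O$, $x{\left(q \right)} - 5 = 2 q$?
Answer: $\frac{14884}{25} \approx 595.36$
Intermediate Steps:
$x{\left(q \right)} = 5 + 2 q$
$h{\left(t \right)} = - \frac{t}{5}$
$S = -34$ ($S = -9 + \left(5 + 2 \left(-15\right)\right) = -9 + \left(5 - 30\right) = -9 - 25 = -34$)
$\left(- 2 h{\left(Q{\left(6,6 \right)} \right)} + S\right)^{2} = \left(- 2 \left(- \frac{4 \cdot 6}{5}\right) - 34\right)^{2} = \left(- 2 \left(\left(- \frac{1}{5}\right) 24\right) - 34\right)^{2} = \left(\left(-2\right) \left(- \frac{24}{5}\right) - 34\right)^{2} = \left(\frac{48}{5} - 34\right)^{2} = \left(- \frac{122}{5}\right)^{2} = \frac{14884}{25}$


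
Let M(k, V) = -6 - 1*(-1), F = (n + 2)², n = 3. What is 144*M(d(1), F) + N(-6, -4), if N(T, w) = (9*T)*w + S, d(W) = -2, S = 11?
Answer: -493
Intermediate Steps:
F = 25 (F = (3 + 2)² = 5² = 25)
M(k, V) = -5 (M(k, V) = -6 + 1 = -5)
N(T, w) = 11 + 9*T*w (N(T, w) = (9*T)*w + 11 = 9*T*w + 11 = 11 + 9*T*w)
144*M(d(1), F) + N(-6, -4) = 144*(-5) + (11 + 9*(-6)*(-4)) = -720 + (11 + 216) = -720 + 227 = -493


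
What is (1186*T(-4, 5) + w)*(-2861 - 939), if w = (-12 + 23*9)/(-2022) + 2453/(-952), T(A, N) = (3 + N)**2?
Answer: -11566709465125/40103 ≈ -2.8842e+8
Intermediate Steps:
w = -857601/320824 (w = (-12 + 207)*(-1/2022) + 2453*(-1/952) = 195*(-1/2022) - 2453/952 = -65/674 - 2453/952 = -857601/320824 ≈ -2.6731)
(1186*T(-4, 5) + w)*(-2861 - 939) = (1186*(3 + 5)**2 - 857601/320824)*(-2861 - 939) = (1186*8**2 - 857601/320824)*(-3800) = (1186*64 - 857601/320824)*(-3800) = (75904 - 857601/320824)*(-3800) = (24350967295/320824)*(-3800) = -11566709465125/40103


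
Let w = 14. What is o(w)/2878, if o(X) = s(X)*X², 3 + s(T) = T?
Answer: 1078/1439 ≈ 0.74913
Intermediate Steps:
s(T) = -3 + T
o(X) = X²*(-3 + X) (o(X) = (-3 + X)*X² = X²*(-3 + X))
o(w)/2878 = (14²*(-3 + 14))/2878 = (196*11)*(1/2878) = 2156*(1/2878) = 1078/1439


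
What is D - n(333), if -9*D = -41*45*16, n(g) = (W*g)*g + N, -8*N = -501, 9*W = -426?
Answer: 42015707/8 ≈ 5.2520e+6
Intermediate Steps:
W = -142/3 (W = (⅑)*(-426) = -142/3 ≈ -47.333)
N = 501/8 (N = -⅛*(-501) = 501/8 ≈ 62.625)
n(g) = 501/8 - 142*g²/3 (n(g) = (-142*g/3)*g + 501/8 = -142*g²/3 + 501/8 = 501/8 - 142*g²/3)
D = 3280 (D = -(-41*45)*16/9 = -(-205)*16 = -⅑*(-29520) = 3280)
D - n(333) = 3280 - (501/8 - 142/3*333²) = 3280 - (501/8 - 142/3*110889) = 3280 - (501/8 - 5248746) = 3280 - 1*(-41989467/8) = 3280 + 41989467/8 = 42015707/8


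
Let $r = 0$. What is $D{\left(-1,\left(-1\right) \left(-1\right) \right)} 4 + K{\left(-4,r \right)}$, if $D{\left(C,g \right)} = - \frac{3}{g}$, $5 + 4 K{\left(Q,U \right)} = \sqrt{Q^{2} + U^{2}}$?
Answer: $- \frac{49}{4} \approx -12.25$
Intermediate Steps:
$K{\left(Q,U \right)} = - \frac{5}{4} + \frac{\sqrt{Q^{2} + U^{2}}}{4}$
$D{\left(-1,\left(-1\right) \left(-1\right) \right)} 4 + K{\left(-4,r \right)} = - \frac{3}{\left(-1\right) \left(-1\right)} 4 - \left(\frac{5}{4} - \frac{\sqrt{\left(-4\right)^{2} + 0^{2}}}{4}\right) = - \frac{3}{1} \cdot 4 - \left(\frac{5}{4} - \frac{\sqrt{16 + 0}}{4}\right) = \left(-3\right) 1 \cdot 4 - \left(\frac{5}{4} - \frac{\sqrt{16}}{4}\right) = \left(-3\right) 4 + \left(- \frac{5}{4} + \frac{1}{4} \cdot 4\right) = -12 + \left(- \frac{5}{4} + 1\right) = -12 - \frac{1}{4} = - \frac{49}{4}$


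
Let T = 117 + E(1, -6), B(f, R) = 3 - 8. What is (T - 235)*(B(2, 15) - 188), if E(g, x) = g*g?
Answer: 22581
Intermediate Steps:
E(g, x) = g**2
B(f, R) = -5
T = 118 (T = 117 + 1**2 = 117 + 1 = 118)
(T - 235)*(B(2, 15) - 188) = (118 - 235)*(-5 - 188) = -117*(-193) = 22581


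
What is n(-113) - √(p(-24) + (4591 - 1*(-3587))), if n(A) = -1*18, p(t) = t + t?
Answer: -18 - √8130 ≈ -108.17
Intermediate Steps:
p(t) = 2*t
n(A) = -18
n(-113) - √(p(-24) + (4591 - 1*(-3587))) = -18 - √(2*(-24) + (4591 - 1*(-3587))) = -18 - √(-48 + (4591 + 3587)) = -18 - √(-48 + 8178) = -18 - √8130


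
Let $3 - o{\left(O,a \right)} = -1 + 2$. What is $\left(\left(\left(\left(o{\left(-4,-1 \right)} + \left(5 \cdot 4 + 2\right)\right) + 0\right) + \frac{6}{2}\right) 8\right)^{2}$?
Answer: $46656$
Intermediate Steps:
$o{\left(O,a \right)} = 2$ ($o{\left(O,a \right)} = 3 - \left(-1 + 2\right) = 3 - 1 = 2$)
$\left(\left(\left(\left(o{\left(-4,-1 \right)} + \left(5 \cdot 4 + 2\right)\right) + 0\right) + \frac{6}{2}\right) 8\right)^{2} = \left(\left(\left(\left(2 + \left(5 \cdot 4 + 2\right)\right) + 0\right) + \frac{6}{2}\right) 8\right)^{2} = \left(\left(\left(\left(2 + \left(20 + 2\right)\right) + 0\right) + 6 \cdot \frac{1}{2}\right) 8\right)^{2} = \left(\left(\left(\left(2 + 22\right) + 0\right) + 3\right) 8\right)^{2} = \left(\left(\left(24 + 0\right) + 3\right) 8\right)^{2} = \left(\left(24 + 3\right) 8\right)^{2} = \left(27 \cdot 8\right)^{2} = 216^{2} = 46656$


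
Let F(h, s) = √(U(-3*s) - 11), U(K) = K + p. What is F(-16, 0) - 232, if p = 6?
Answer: -232 + I*√5 ≈ -232.0 + 2.2361*I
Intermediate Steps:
U(K) = 6 + K (U(K) = K + 6 = 6 + K)
F(h, s) = √(-5 - 3*s) (F(h, s) = √((6 - 3*s) - 11) = √(-5 - 3*s))
F(-16, 0) - 232 = √(-5 - 3*0) - 232 = √(-5 + 0) - 232 = √(-5) - 232 = I*√5 - 232 = -232 + I*√5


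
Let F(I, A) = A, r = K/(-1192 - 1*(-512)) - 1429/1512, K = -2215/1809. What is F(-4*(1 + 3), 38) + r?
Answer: 10636309/287028 ≈ 37.057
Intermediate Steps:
K = -2215/1809 (K = -2215*1/1809 = -2215/1809 ≈ -1.2244)
r = -270755/287028 (r = -2215/(1809*(-1192 - 1*(-512))) - 1429/1512 = -2215/(1809*(-1192 + 512)) - 1429*1/1512 = -2215/1809/(-680) - 1429/1512 = -2215/1809*(-1/680) - 1429/1512 = 443/246024 - 1429/1512 = -270755/287028 ≈ -0.94331)
F(-4*(1 + 3), 38) + r = 38 - 270755/287028 = 10636309/287028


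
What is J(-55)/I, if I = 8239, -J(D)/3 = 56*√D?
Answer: -24*I*√55/1177 ≈ -0.15122*I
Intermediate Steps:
J(D) = -168*√D
J(-55)/I = -168*I*√55/8239 = -168*I*√55*(1/8239) = -24*I*√55/1177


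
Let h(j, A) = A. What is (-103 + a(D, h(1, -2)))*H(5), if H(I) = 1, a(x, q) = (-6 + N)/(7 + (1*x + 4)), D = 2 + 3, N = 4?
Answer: -825/8 ≈ -103.13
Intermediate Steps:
D = 5
a(x, q) = -2/(11 + x) (a(x, q) = (-6 + 4)/(7 + (1*x + 4)) = -2/(7 + (x + 4)) = -2/(7 + (4 + x)) = -2/(11 + x))
(-103 + a(D, h(1, -2)))*H(5) = (-103 - 2/(11 + 5))*1 = (-103 - 2/16)*1 = (-103 - 2*1/16)*1 = (-103 - ⅛)*1 = -825/8*1 = -825/8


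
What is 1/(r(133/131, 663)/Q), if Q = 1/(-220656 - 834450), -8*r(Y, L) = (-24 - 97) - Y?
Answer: -131/2108101788 ≈ -6.2141e-8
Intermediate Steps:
r(Y, L) = 121/8 + Y/8 (r(Y, L) = -((-24 - 97) - Y)/8 = -(-121 - Y)/8 = 121/8 + Y/8)
Q = -1/1055106 (Q = 1/(-1055106) = -1/1055106 ≈ -9.4777e-7)
1/(r(133/131, 663)/Q) = 1/((121/8 + (133/131)/8)/(-1/1055106)) = 1/((121/8 + (133*(1/131))/8)*(-1055106)) = 1/((121/8 + (1/8)*(133/131))*(-1055106)) = 1/((121/8 + 133/1048)*(-1055106)) = 1/((1998/131)*(-1055106)) = 1/(-2108101788/131) = -131/2108101788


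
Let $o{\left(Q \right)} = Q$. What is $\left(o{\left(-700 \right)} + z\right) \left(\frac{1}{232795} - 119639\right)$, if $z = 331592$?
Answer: $- \frac{9215792545335568}{232795} \approx -3.9588 \cdot 10^{10}$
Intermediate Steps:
$\left(o{\left(-700 \right)} + z\right) \left(\frac{1}{232795} - 119639\right) = \left(-700 + 331592\right) \left(\frac{1}{232795} - 119639\right) = 330892 \left(\frac{1}{232795} - 119639\right) = 330892 \left(- \frac{27851361004}{232795}\right) = - \frac{9215792545335568}{232795}$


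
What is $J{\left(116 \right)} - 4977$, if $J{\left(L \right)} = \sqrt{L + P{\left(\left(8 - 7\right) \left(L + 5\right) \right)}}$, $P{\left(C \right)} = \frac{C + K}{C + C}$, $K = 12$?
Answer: $-4977 + \frac{\sqrt{56410}}{22} \approx -4966.2$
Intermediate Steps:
$P{\left(C \right)} = \frac{12 + C}{2 C}$ ($P{\left(C \right)} = \frac{C + 12}{C + C} = \frac{12 + C}{2 C}$)
$J{\left(L \right)} = \sqrt{L + \frac{17 + L}{2 \left(5 + L\right)}}$ ($J{\left(L \right)} = \sqrt{L + \frac{12 + \left(8 - 7\right) \left(L + 5\right)}{2 \left(8 - 7\right) \left(L + 5\right)}} = \sqrt{L + \frac{12 + 1 \left(5 + L\right)}{2 \cdot 1 \left(5 + L\right)}} = \sqrt{L + \frac{12 + \left(5 + L\right)}{2 \left(5 + L\right)}} = \sqrt{L + \frac{17 + L}{2 \left(5 + L\right)}}$)
$J{\left(116 \right)} - 4977 = \frac{\sqrt{2} \sqrt{\frac{17 + 116 + 2 \cdot 116 \left(5 + 116\right)}{5 + 116}}}{2} - 4977 = \frac{\sqrt{2} \sqrt{\frac{17 + 116 + 2 \cdot 116 \cdot 121}{121}}}{2} - 4977 = \frac{\sqrt{2} \sqrt{\frac{17 + 116 + 28072}{121}}}{2} - 4977 = \frac{\sqrt{2} \sqrt{\frac{1}{121} \cdot 28205}}{2} - 4977 = \frac{\sqrt{2} \sqrt{\frac{28205}{121}}}{2} - 4977 = \frac{\sqrt{2} \frac{\sqrt{28205}}{11}}{2} - 4977 = \frac{\sqrt{56410}}{22} - 4977 = -4977 + \frac{\sqrt{56410}}{22}$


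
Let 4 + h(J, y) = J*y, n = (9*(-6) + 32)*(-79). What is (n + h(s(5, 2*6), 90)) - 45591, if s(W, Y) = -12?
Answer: -44937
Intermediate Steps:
n = 1738 (n = (-54 + 32)*(-79) = -22*(-79) = 1738)
h(J, y) = -4 + J*y
(n + h(s(5, 2*6), 90)) - 45591 = (1738 + (-4 - 12*90)) - 45591 = (1738 + (-4 - 1080)) - 45591 = (1738 - 1084) - 45591 = 654 - 45591 = -44937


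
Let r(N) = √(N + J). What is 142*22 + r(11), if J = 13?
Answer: 3124 + 2*√6 ≈ 3128.9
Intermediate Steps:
r(N) = √(13 + N) (r(N) = √(N + 13) = √(13 + N))
142*22 + r(11) = 142*22 + √(13 + 11) = 3124 + √24 = 3124 + 2*√6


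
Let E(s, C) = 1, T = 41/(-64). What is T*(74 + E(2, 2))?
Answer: -3075/64 ≈ -48.047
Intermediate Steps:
T = -41/64 (T = 41*(-1/64) = -41/64 ≈ -0.64063)
T*(74 + E(2, 2)) = -41*(74 + 1)/64 = -41/64*75 = -3075/64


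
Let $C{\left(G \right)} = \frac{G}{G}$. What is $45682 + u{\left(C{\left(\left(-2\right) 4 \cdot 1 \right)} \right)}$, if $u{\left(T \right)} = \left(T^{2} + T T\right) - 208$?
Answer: $45476$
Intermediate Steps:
$C{\left(G \right)} = 1$
$u{\left(T \right)} = -208 + 2 T^{2}$ ($u{\left(T \right)} = \left(T^{2} + T^{2}\right) - 208 = 2 T^{2} - 208 = -208 + 2 T^{2}$)
$45682 + u{\left(C{\left(\left(-2\right) 4 \cdot 1 \right)} \right)} = 45682 - \left(208 - 2 \cdot 1^{2}\right) = 45682 + \left(-208 + 2 \cdot 1\right) = 45682 + \left(-208 + 2\right) = 45682 - 206 = 45476$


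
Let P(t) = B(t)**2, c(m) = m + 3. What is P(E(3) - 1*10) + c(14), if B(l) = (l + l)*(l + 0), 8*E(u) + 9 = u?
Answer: 3419889/64 ≈ 53436.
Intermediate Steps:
c(m) = 3 + m
E(u) = -9/8 + u/8
B(l) = 2*l**2 (B(l) = (2*l)*l = 2*l**2)
P(t) = 4*t**4 (P(t) = (2*t**2)**2 = 4*t**4)
P(E(3) - 1*10) + c(14) = 4*((-9/8 + (1/8)*3) - 1*10)**4 + (3 + 14) = 4*((-9/8 + 3/8) - 10)**4 + 17 = 4*(-3/4 - 10)**4 + 17 = 4*(-43/4)**4 + 17 = 4*(3418801/256) + 17 = 3418801/64 + 17 = 3419889/64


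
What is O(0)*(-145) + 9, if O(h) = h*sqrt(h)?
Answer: 9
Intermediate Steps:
O(h) = h**(3/2)
O(0)*(-145) + 9 = 0**(3/2)*(-145) + 9 = 0*(-145) + 9 = 0 + 9 = 9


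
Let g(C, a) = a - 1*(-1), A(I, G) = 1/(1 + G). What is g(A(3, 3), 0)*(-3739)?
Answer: -3739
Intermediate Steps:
g(C, a) = 1 + a (g(C, a) = a + 1 = 1 + a)
g(A(3, 3), 0)*(-3739) = (1 + 0)*(-3739) = 1*(-3739) = -3739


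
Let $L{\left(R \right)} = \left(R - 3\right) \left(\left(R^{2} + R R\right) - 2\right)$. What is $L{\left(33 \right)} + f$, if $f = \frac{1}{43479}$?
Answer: $\frac{2838309121}{43479} \approx 65280.0$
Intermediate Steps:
$L{\left(R \right)} = \left(-3 + R\right) \left(-2 + 2 R^{2}\right)$ ($L{\left(R \right)} = \left(-3 + R\right) \left(\left(R^{2} + R^{2}\right) - 2\right) = \left(-3 + R\right) \left(2 R^{2} - 2\right) = \left(-3 + R\right) \left(-2 + 2 R^{2}\right)$)
$f = \frac{1}{43479} \approx 2.3 \cdot 10^{-5}$
$L{\left(33 \right)} + f = \left(6 - 6 \cdot 33^{2} - 66 + 2 \cdot 33^{3}\right) + \frac{1}{43479} = \left(6 - 6534 - 66 + 2 \cdot 35937\right) + \frac{1}{43479} = \left(6 - 6534 - 66 + 71874\right) + \frac{1}{43479} = 65280 + \frac{1}{43479} = \frac{2838309121}{43479}$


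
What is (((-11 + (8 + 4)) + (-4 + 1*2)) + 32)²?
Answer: 961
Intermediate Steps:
(((-11 + (8 + 4)) + (-4 + 1*2)) + 32)² = (((-11 + 12) + (-4 + 2)) + 32)² = ((1 - 2) + 32)² = (-1 + 32)² = 31² = 961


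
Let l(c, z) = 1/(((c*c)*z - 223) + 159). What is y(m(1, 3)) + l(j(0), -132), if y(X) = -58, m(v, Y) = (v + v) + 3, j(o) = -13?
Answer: -1297577/22372 ≈ -58.000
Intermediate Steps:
m(v, Y) = 3 + 2*v (m(v, Y) = 2*v + 3 = 3 + 2*v)
l(c, z) = 1/(-64 + z*c**2) (l(c, z) = 1/((c**2*z - 223) + 159) = 1/((z*c**2 - 223) + 159) = 1/((-223 + z*c**2) + 159) = 1/(-64 + z*c**2))
y(m(1, 3)) + l(j(0), -132) = -58 + 1/(-64 - 132*(-13)**2) = -58 + 1/(-64 - 132*169) = -58 + 1/(-64 - 22308) = -58 + 1/(-22372) = -58 - 1/22372 = -1297577/22372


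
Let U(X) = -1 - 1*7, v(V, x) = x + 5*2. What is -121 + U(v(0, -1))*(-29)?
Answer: 111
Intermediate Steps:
v(V, x) = 10 + x (v(V, x) = x + 10 = 10 + x)
U(X) = -8 (U(X) = -1 - 7 = -8)
-121 + U(v(0, -1))*(-29) = -121 - 8*(-29) = -121 + 232 = 111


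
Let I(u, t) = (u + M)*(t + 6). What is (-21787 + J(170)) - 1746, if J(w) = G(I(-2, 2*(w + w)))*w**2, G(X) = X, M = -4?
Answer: -118975933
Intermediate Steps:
I(u, t) = (-4 + u)*(6 + t) (I(u, t) = (u - 4)*(t + 6) = (-4 + u)*(6 + t))
J(w) = w**2*(-36 - 24*w) (J(w) = (-24 - 8*(w + w) + 6*(-2) + (2*(w + w))*(-2))*w**2 = (-24 - 8*2*w - 12 + (2*(2*w))*(-2))*w**2 = (-24 - 16*w - 12 + (4*w)*(-2))*w**2 = (-24 - 16*w - 12 - 8*w)*w**2 = (-36 - 24*w)*w**2 = w**2*(-36 - 24*w))
(-21787 + J(170)) - 1746 = (-21787 + 170**2*(-36 - 24*170)) - 1746 = (-21787 + 28900*(-36 - 4080)) - 1746 = (-21787 + 28900*(-4116)) - 1746 = (-21787 - 118952400) - 1746 = -118974187 - 1746 = -118975933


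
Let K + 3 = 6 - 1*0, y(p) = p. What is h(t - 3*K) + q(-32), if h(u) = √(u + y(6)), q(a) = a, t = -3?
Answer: -32 + I*√6 ≈ -32.0 + 2.4495*I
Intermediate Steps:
K = 3 (K = -3 + (6 - 1*0) = -3 + (6 + 0) = -3 + 6 = 3)
h(u) = √(6 + u) (h(u) = √(u + 6) = √(6 + u))
h(t - 3*K) + q(-32) = √(6 + (-3 - 3*3)) - 32 = √(6 + (-3 - 9)) - 32 = √(6 - 12) - 32 = √(-6) - 32 = I*√6 - 32 = -32 + I*√6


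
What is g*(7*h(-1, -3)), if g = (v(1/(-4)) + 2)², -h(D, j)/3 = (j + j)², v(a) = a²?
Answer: -205821/64 ≈ -3216.0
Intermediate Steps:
h(D, j) = -12*j² (h(D, j) = -3*(j + j)² = -3*4*j² = -12*j²)
g = 1089/256 (g = ((1/(-4))² + 2)² = ((-¼)² + 2)² = (1/16 + 2)² = (33/16)² = 1089/256 ≈ 4.2539)
g*(7*h(-1, -3)) = 1089*(7*(-12*(-3)²))/256 = 1089*(7*(-12*9))/256 = 1089*(7*(-108))/256 = (1089/256)*(-756) = -205821/64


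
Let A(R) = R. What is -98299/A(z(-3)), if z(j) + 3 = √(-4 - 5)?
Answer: 98299/6 + 98299*I/6 ≈ 16383.0 + 16383.0*I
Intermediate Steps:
z(j) = -3 + 3*I (z(j) = -3 + √(-4 - 5) = -3 + √(-9) = -3 + 3*I)
-98299/A(z(-3)) = -98299*(-3 - 3*I)/18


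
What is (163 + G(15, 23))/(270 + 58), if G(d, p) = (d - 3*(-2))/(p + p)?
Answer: 7519/15088 ≈ 0.49834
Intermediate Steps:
G(d, p) = (6 + d)/(2*p) (G(d, p) = (d + 6)/((2*p)) = (6 + d)*(1/(2*p)) = (6 + d)/(2*p))
(163 + G(15, 23))/(270 + 58) = (163 + (½)*(6 + 15)/23)/(270 + 58) = (163 + (½)*(1/23)*21)/328 = (163 + 21/46)*(1/328) = (7519/46)*(1/328) = 7519/15088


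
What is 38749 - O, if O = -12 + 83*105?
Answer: 30046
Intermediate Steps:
O = 8703 (O = -12 + 8715 = 8703)
38749 - O = 38749 - 1*8703 = 38749 - 8703 = 30046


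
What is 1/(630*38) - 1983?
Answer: -47473019/23940 ≈ -1983.0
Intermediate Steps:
1/(630*38) - 1983 = 1/23940 - 1983 = -47473019/23940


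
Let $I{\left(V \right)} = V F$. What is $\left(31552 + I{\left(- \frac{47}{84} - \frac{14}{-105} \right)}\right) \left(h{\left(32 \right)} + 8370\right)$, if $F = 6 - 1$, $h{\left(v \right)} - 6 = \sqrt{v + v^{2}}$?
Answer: $\frac{1849831922}{7} + \frac{2650189 \sqrt{66}}{21} \approx 2.6529 \cdot 10^{8}$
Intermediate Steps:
$h{\left(v \right)} = 6 + \sqrt{v + v^{2}}$
$F = 5$ ($F = 6 - 1 = 5$)
$I{\left(V \right)} = 5 V$ ($I{\left(V \right)} = V 5 = 5 V$)
$\left(31552 + I{\left(- \frac{47}{84} - \frac{14}{-105} \right)}\right) \left(h{\left(32 \right)} + 8370\right) = \left(31552 + 5 \left(- \frac{47}{84} - \frac{14}{-105}\right)\right) \left(\left(6 + \sqrt{32 \left(1 + 32\right)}\right) + 8370\right) = \left(31552 + 5 \left(\left(-47\right) \frac{1}{84} - - \frac{2}{15}\right)\right) \left(\left(6 + \sqrt{32 \cdot 33}\right) + 8370\right) = \left(31552 + 5 \left(- \frac{47}{84} + \frac{2}{15}\right)\right) \left(\left(6 + \sqrt{1056}\right) + 8370\right) = \left(31552 + 5 \left(- \frac{179}{420}\right)\right) \left(\left(6 + 4 \sqrt{66}\right) + 8370\right) = \left(31552 - \frac{179}{84}\right) \left(8376 + 4 \sqrt{66}\right) = \frac{2650189 \left(8376 + 4 \sqrt{66}\right)}{84} = \frac{1849831922}{7} + \frac{2650189 \sqrt{66}}{21}$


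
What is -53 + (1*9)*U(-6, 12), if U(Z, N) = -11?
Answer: -152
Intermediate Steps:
-53 + (1*9)*U(-6, 12) = -53 + (1*9)*(-11) = -53 + 9*(-11) = -53 - 99 = -152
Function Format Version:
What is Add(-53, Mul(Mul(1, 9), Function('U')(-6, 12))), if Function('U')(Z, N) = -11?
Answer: -152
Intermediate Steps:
Add(-53, Mul(Mul(1, 9), Function('U')(-6, 12))) = Add(-53, Mul(Mul(1, 9), -11)) = Add(-53, Mul(9, -11)) = Add(-53, -99) = -152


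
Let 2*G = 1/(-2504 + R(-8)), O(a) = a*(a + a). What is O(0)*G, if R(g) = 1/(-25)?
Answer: 0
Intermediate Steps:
R(g) = -1/25
O(a) = 2*a**2 (O(a) = a*(2*a) = 2*a**2)
G = -25/125202 (G = 1/(2*(-2504 - 1/25)) = 1/(2*(-62601/25)) = (1/2)*(-25/62601) = -25/125202 ≈ -0.00019968)
O(0)*G = (2*0**2)*(-25/125202) = (2*0)*(-25/125202) = 0*(-25/125202) = 0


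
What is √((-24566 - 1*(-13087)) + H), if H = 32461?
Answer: √20982 ≈ 144.85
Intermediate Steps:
√((-24566 - 1*(-13087)) + H) = √((-24566 - 1*(-13087)) + 32461) = √((-24566 + 13087) + 32461) = √(-11479 + 32461) = √20982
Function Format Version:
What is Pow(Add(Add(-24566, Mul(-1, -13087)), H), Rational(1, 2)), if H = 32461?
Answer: Pow(20982, Rational(1, 2)) ≈ 144.85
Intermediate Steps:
Pow(Add(Add(-24566, Mul(-1, -13087)), H), Rational(1, 2)) = Pow(Add(Add(-24566, Mul(-1, -13087)), 32461), Rational(1, 2)) = Pow(Add(Add(-24566, 13087), 32461), Rational(1, 2)) = Pow(Add(-11479, 32461), Rational(1, 2)) = Pow(20982, Rational(1, 2))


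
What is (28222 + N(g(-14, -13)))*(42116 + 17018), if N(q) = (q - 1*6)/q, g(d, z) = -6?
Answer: 1668998016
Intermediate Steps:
N(q) = (-6 + q)/q (N(q) = (q - 6)/q = (-6 + q)/q)
(28222 + N(g(-14, -13)))*(42116 + 17018) = (28222 + (-6 - 6)/(-6))*(42116 + 17018) = (28222 - ⅙*(-12))*59134 = (28222 + 2)*59134 = 28224*59134 = 1668998016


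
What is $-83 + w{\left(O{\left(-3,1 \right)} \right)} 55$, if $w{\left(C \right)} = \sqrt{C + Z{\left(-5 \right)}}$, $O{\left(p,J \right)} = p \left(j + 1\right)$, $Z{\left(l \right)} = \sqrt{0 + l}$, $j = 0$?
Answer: $-83 + 55 \sqrt{-3 + i \sqrt{5}} \approx -49.507 + 100.98 i$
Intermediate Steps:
$Z{\left(l \right)} = \sqrt{l}$
$O{\left(p,J \right)} = p$ ($O{\left(p,J \right)} = p \left(0 + 1\right) = p 1 = p$)
$w{\left(C \right)} = \sqrt{C + i \sqrt{5}}$ ($w{\left(C \right)} = \sqrt{C + \sqrt{-5}} = \sqrt{C + i \sqrt{5}}$)
$-83 + w{\left(O{\left(-3,1 \right)} \right)} 55 = -83 + \sqrt{-3 + i \sqrt{5}} \cdot 55 = -83 + 55 \sqrt{-3 + i \sqrt{5}}$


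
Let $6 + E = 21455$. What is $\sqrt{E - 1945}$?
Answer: $4 \sqrt{1219} \approx 139.66$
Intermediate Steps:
$E = 21449$ ($E = -6 + 21455 = 21449$)
$\sqrt{E - 1945} = \sqrt{21449 - 1945} = \sqrt{19504} = 4 \sqrt{1219}$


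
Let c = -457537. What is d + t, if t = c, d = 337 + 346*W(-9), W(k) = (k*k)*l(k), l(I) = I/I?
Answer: -429174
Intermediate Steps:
l(I) = 1
W(k) = k² (W(k) = (k*k)*1 = k²*1 = k²)
d = 28363 (d = 337 + 346*(-9)² = 337 + 346*81 = 337 + 28026 = 28363)
t = -457537
d + t = 28363 - 457537 = -429174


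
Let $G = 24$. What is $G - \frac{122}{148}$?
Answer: $\frac{1715}{74} \approx 23.176$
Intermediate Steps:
$G - \frac{122}{148} = 24 - \frac{122}{148} = 24 - \frac{61}{74} = \frac{1715}{74}$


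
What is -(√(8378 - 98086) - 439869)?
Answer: 439869 - 2*I*√22427 ≈ 4.3987e+5 - 299.51*I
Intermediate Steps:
-(√(8378 - 98086) - 439869) = -(√(-89708) - 439869) = -(2*I*√22427 - 439869) = -(-439869 + 2*I*√22427) = 439869 - 2*I*√22427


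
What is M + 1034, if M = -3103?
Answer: -2069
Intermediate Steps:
M + 1034 = -3103 + 1034 = -2069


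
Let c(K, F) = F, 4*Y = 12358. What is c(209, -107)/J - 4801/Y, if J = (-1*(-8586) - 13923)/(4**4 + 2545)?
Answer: 1800643679/32977323 ≈ 54.602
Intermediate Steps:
Y = 6179/2 (Y = (1/4)*12358 = 6179/2 ≈ 3089.5)
J = -5337/2801 (J = (8586 - 13923)/(256 + 2545) = -5337/2801 ≈ -1.9054)
c(209, -107)/J - 4801/Y = -107/(-5337/2801) - 4801/6179/2 = -107*(-2801/5337) - 4801*2/6179 = 299707/5337 - 9602/6179 = 1800643679/32977323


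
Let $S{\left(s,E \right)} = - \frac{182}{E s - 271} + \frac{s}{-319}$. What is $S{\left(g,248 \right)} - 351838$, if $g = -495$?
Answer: $- \frac{1255316906689}{3567899} \approx -3.5184 \cdot 10^{5}$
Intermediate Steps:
$S{\left(s,E \right)} = - \frac{182}{-271 + E s} - \frac{s}{319}$ ($S{\left(s,E \right)} = - \frac{182}{-271 + E s} + s \left(- \frac{1}{319}\right) = - \frac{182}{-271 + E s} - \frac{s}{319}$)
$S{\left(g,248 \right)} - 351838 = \frac{-58058 + 271 \left(-495\right) - 248 \left(-495\right)^{2}}{319 \left(-271 + 248 \left(-495\right)\right)} - 351838 = \frac{-58058 - 134145 - 248 \cdot 245025}{319 \left(-271 - 122760\right)} - 351838 = \frac{-58058 - 134145 - 60766200}{319 \left(-123031\right)} - 351838 = \frac{1}{319} \left(- \frac{1}{123031}\right) \left(-60958403\right) - 351838 = \frac{5541673}{3567899} - 351838 = - \frac{1255316906689}{3567899}$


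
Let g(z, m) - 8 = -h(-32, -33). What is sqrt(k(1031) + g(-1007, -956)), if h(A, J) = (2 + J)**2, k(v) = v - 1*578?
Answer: 10*I*sqrt(5) ≈ 22.361*I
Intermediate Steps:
k(v) = -578 + v (k(v) = v - 578 = -578 + v)
g(z, m) = -953 (g(z, m) = 8 - (2 - 33)**2 = 8 - 1*(-31)**2 = 8 - 1*961 = 8 - 961 = -953)
sqrt(k(1031) + g(-1007, -956)) = sqrt((-578 + 1031) - 953) = sqrt(453 - 953) = sqrt(-500) = 10*I*sqrt(5)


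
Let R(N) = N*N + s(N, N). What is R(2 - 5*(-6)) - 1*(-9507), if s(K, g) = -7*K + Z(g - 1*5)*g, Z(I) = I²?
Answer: 33635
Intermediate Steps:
s(K, g) = -7*K + g*(-5 + g)² (s(K, g) = -7*K + (g - 1*5)²*g = -7*K + (g - 5)²*g = -7*K + (-5 + g)²*g = -7*K + g*(-5 + g)²)
R(N) = N² - 7*N + N*(-5 + N)² (R(N) = N*N + (-7*N + N*(-5 + N)²) = N² + (-7*N + N*(-5 + N)²) = N² - 7*N + N*(-5 + N)²)
R(2 - 5*(-6)) - 1*(-9507) = (2 - 5*(-6))*(-7 + (2 - 5*(-6)) + (-5 + (2 - 5*(-6)))²) - 1*(-9507) = (2 + 30)*(-7 + (2 + 30) + (-5 + (2 + 30))²) + 9507 = 32*(-7 + 32 + (-5 + 32)²) + 9507 = 32*(-7 + 32 + 27²) + 9507 = 32*(-7 + 32 + 729) + 9507 = 32*754 + 9507 = 24128 + 9507 = 33635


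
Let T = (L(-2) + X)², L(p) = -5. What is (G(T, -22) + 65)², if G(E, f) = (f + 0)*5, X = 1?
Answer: 2025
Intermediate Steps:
T = 16 (T = (-5 + 1)² = (-4)² = 16)
G(E, f) = 5*f (G(E, f) = f*5 = 5*f)
(G(T, -22) + 65)² = (5*(-22) + 65)² = (-110 + 65)² = (-45)² = 2025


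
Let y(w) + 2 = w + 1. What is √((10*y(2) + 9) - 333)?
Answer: I*√314 ≈ 17.72*I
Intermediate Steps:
y(w) = -1 + w (y(w) = -2 + (w + 1) = -2 + (1 + w) = -1 + w)
√((10*y(2) + 9) - 333) = √((10*(-1 + 2) + 9) - 333) = √((10*1 + 9) - 333) = √((10 + 9) - 333) = √(19 - 333) = √(-314) = I*√314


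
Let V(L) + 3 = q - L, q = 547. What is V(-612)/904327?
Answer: 1156/904327 ≈ 0.0012783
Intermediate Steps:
V(L) = 544 - L (V(L) = -3 + (547 - L) = 544 - L)
V(-612)/904327 = (544 - 1*(-612))/904327 = (544 + 612)*(1/904327) = 1156*(1/904327) = 1156/904327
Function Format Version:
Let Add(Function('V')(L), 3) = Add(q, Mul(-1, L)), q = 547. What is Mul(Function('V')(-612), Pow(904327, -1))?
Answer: Rational(1156, 904327) ≈ 0.0012783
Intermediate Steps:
Function('V')(L) = Add(544, Mul(-1, L)) (Function('V')(L) = Add(-3, Add(547, Mul(-1, L))) = Add(544, Mul(-1, L)))
Mul(Function('V')(-612), Pow(904327, -1)) = Mul(Add(544, Mul(-1, -612)), Pow(904327, -1)) = Mul(Add(544, 612), Rational(1, 904327)) = Mul(1156, Rational(1, 904327)) = Rational(1156, 904327)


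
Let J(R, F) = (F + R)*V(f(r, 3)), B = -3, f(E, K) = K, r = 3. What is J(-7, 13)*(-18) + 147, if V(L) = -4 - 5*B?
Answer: -1041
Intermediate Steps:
V(L) = 11 (V(L) = -4 - 5*(-3) = -4 + 15 = 11)
J(R, F) = 11*F + 11*R (J(R, F) = (F + R)*11 = 11*F + 11*R)
J(-7, 13)*(-18) + 147 = (11*13 + 11*(-7))*(-18) + 147 = (143 - 77)*(-18) + 147 = 66*(-18) + 147 = -1188 + 147 = -1041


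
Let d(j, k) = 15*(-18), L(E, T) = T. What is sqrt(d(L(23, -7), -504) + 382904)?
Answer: sqrt(382634) ≈ 618.57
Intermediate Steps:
d(j, k) = -270
sqrt(d(L(23, -7), -504) + 382904) = sqrt(-270 + 382904) = sqrt(382634)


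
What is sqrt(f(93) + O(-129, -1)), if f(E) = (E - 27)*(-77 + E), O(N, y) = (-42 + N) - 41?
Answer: 2*sqrt(211) ≈ 29.052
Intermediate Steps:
O(N, y) = -83 + N
f(E) = (-77 + E)*(-27 + E) (f(E) = (-27 + E)*(-77 + E) = (-77 + E)*(-27 + E))
sqrt(f(93) + O(-129, -1)) = sqrt((2079 + 93**2 - 104*93) + (-83 - 129)) = sqrt((2079 + 8649 - 9672) - 212) = sqrt(1056 - 212) = sqrt(844) = 2*sqrt(211)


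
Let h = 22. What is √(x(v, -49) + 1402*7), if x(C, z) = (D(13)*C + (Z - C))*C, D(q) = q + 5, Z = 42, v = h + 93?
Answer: √239469 ≈ 489.36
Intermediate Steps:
v = 115 (v = 22 + 93 = 115)
D(q) = 5 + q
x(C, z) = C*(42 + 17*C) (x(C, z) = ((5 + 13)*C + (42 - C))*C = (18*C + (42 - C))*C = (42 + 17*C)*C = C*(42 + 17*C))
√(x(v, -49) + 1402*7) = √(115*(42 + 17*115) + 1402*7) = √(115*(42 + 1955) + 9814) = √(115*1997 + 9814) = √(229655 + 9814) = √239469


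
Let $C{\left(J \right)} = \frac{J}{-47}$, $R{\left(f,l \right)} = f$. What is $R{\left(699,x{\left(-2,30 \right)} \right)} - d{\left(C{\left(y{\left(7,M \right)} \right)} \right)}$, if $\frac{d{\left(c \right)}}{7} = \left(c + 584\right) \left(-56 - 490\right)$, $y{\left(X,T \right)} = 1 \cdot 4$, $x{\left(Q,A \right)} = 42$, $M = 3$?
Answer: $\frac{104923821}{47} \approx 2.2324 \cdot 10^{6}$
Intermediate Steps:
$y{\left(X,T \right)} = 4$
$C{\left(J \right)} = - \frac{J}{47}$ ($C{\left(J \right)} = J \left(- \frac{1}{47}\right) = - \frac{J}{47}$)
$d{\left(c \right)} = -2232048 - 3822 c$ ($d{\left(c \right)} = 7 \left(c + 584\right) \left(-56 - 490\right) = 7 \left(584 + c\right) \left(-546\right) = 7 \left(-318864 - 546 c\right) = -2232048 - 3822 c$)
$R{\left(699,x{\left(-2,30 \right)} \right)} - d{\left(C{\left(y{\left(7,M \right)} \right)} \right)} = 699 - \left(-2232048 - 3822 \left(\left(- \frac{1}{47}\right) 4\right)\right) = 699 - \left(-2232048 - - \frac{15288}{47}\right) = 699 - \left(-2232048 + \frac{15288}{47}\right) = 699 - - \frac{104890968}{47} = 699 + \frac{104890968}{47} = \frac{104923821}{47}$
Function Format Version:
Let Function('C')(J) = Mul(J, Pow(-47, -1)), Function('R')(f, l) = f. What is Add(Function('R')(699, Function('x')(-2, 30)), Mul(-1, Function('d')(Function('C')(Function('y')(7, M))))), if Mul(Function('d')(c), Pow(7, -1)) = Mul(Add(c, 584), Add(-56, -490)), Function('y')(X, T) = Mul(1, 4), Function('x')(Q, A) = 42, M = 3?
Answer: Rational(104923821, 47) ≈ 2.2324e+6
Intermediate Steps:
Function('y')(X, T) = 4
Function('C')(J) = Mul(Rational(-1, 47), J) (Function('C')(J) = Mul(J, Rational(-1, 47)) = Mul(Rational(-1, 47), J))
Function('d')(c) = Add(-2232048, Mul(-3822, c)) (Function('d')(c) = Mul(7, Mul(Add(c, 584), Add(-56, -490))) = Mul(7, Mul(Add(584, c), -546)) = Mul(7, Add(-318864, Mul(-546, c))) = Add(-2232048, Mul(-3822, c)))
Add(Function('R')(699, Function('x')(-2, 30)), Mul(-1, Function('d')(Function('C')(Function('y')(7, M))))) = Add(699, Mul(-1, Add(-2232048, Mul(-3822, Mul(Rational(-1, 47), 4))))) = Add(699, Mul(-1, Add(-2232048, Mul(-3822, Rational(-4, 47))))) = Add(699, Mul(-1, Add(-2232048, Rational(15288, 47)))) = Add(699, Mul(-1, Rational(-104890968, 47))) = Add(699, Rational(104890968, 47)) = Rational(104923821, 47)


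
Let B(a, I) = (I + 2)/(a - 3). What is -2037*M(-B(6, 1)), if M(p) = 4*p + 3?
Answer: 2037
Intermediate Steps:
B(a, I) = (2 + I)/(-3 + a)
M(p) = 3 + 4*p
-2037*M(-B(6, 1)) = -2037*(3 + 4*(-(2 + 1)/(-3 + 6))) = -2037*(3 + 4*(-3/3)) = -2037*(3 + 4*(-1*1)) = -2037*(3 + 4*(-1)) = -2037*(3 - 4) = -2037*(-1) = 2037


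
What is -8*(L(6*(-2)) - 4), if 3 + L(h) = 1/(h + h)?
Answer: 169/3 ≈ 56.333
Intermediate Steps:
L(h) = -3 + 1/(2*h) (L(h) = -3 + 1/(h + h) = -3 + 1/(2*h))
-8*(L(6*(-2)) - 4) = -8*((-3 + 1/(2*((6*(-2))))) - 4) = -8*((-3 + (½)/(-12)) - 4) = -8*((-3 + (½)*(-1/12)) - 4) = -8*((-3 - 1/24) - 4) = -8*(-73/24 - 4) = -8*(-169/24) = 169/3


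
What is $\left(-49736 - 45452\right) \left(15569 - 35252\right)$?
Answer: $1873585404$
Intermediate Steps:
$\left(-49736 - 45452\right) \left(15569 - 35252\right) = \left(-95188\right) \left(-19683\right) = 1873585404$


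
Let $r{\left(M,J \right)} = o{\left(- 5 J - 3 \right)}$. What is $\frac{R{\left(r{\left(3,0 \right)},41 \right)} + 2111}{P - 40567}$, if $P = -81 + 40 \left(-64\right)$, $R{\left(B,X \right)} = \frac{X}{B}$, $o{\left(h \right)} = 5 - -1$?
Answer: $- \frac{12707}{259248} \approx -0.049015$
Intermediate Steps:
$o{\left(h \right)} = 6$ ($o{\left(h \right)} = 5 + 1 = 6$)
$r{\left(M,J \right)} = 6$
$P = -2641$ ($P = -81 - 2560 = -2641$)
$\frac{R{\left(r{\left(3,0 \right)},41 \right)} + 2111}{P - 40567} = \frac{\frac{41}{6} + 2111}{-2641 - 40567} = \frac{41 \cdot \frac{1}{6} + 2111}{-43208} = \left(\frac{41}{6} + 2111\right) \left(- \frac{1}{43208}\right) = \frac{12707}{6} \left(- \frac{1}{43208}\right) = - \frac{12707}{259248}$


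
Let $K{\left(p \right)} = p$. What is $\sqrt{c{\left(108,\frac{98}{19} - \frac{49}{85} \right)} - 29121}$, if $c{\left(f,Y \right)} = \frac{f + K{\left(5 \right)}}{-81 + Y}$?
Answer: $\frac{i \sqrt{110894824505674}}{61708} \approx 170.65 i$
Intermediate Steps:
$c{\left(f,Y \right)} = \frac{5 + f}{-81 + Y}$ ($c{\left(f,Y \right)} = \frac{f + 5}{-81 + Y} = \frac{5 + f}{-81 + Y}$)
$\sqrt{c{\left(108,\frac{98}{19} - \frac{49}{85} \right)} - 29121} = \sqrt{\frac{5 + 108}{-81 + \left(\frac{98}{19} - \frac{49}{85}\right)} - 29121} = \sqrt{\frac{1}{-81 + \left(98 \cdot \frac{1}{19} - \frac{49}{85}\right)} 113 - 29121} = \sqrt{\frac{1}{-81 + \left(\frac{98}{19} - \frac{49}{85}\right)} 113 - 29121} = \sqrt{\frac{1}{-81 + \frac{7399}{1615}} \cdot 113 - 29121} = \sqrt{\frac{1}{- \frac{123416}{1615}} \cdot 113 - 29121} = \sqrt{\left(- \frac{1615}{123416}\right) 113 - 29121} = \sqrt{- \frac{182495}{123416} - 29121} = \sqrt{- \frac{3594179831}{123416}} = \frac{i \sqrt{110894824505674}}{61708}$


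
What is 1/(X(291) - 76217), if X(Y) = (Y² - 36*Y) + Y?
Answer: -1/1721 ≈ -0.00058106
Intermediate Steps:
X(Y) = Y² - 35*Y
1/(X(291) - 76217) = 1/(291*(-35 + 291) - 76217) = 1/(291*256 - 76217) = 1/(74496 - 76217) = 1/(-1721) = -1/1721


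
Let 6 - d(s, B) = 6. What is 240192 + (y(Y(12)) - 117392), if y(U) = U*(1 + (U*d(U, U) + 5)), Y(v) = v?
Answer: 122872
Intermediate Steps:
d(s, B) = 0 (d(s, B) = 6 - 1*6 = 6 - 6 = 0)
y(U) = 6*U (y(U) = U*(1 + (U*0 + 5)) = U*(1 + (0 + 5)) = U*(1 + 5) = U*6 = 6*U)
240192 + (y(Y(12)) - 117392) = 240192 + (6*12 - 117392) = 240192 + (72 - 117392) = 240192 - 117320 = 122872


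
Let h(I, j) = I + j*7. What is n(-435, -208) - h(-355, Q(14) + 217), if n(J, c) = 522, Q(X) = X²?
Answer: -2014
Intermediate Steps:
h(I, j) = I + 7*j
n(-435, -208) - h(-355, Q(14) + 217) = 522 - (-355 + 7*(14² + 217)) = 522 - (-355 + 7*(196 + 217)) = 522 - (-355 + 7*413) = 522 - (-355 + 2891) = 522 - 1*2536 = 522 - 2536 = -2014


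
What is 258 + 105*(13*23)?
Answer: 31653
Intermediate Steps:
258 + 105*(13*23) = 258 + 105*299 = 258 + 31395 = 31653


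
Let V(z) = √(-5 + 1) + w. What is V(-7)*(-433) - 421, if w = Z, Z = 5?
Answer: -2586 - 866*I ≈ -2586.0 - 866.0*I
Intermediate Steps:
w = 5
V(z) = 5 + 2*I (V(z) = √(-5 + 1) + 5 = √(-4) + 5 = 2*I + 5 = 5 + 2*I)
V(-7)*(-433) - 421 = (5 + 2*I)*(-433) - 421 = (-2165 - 866*I) - 421 = -2586 - 866*I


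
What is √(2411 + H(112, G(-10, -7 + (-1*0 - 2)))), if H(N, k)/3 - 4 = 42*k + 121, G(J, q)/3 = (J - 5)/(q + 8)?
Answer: 2*√2114 ≈ 91.957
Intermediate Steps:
G(J, q) = 3*(-5 + J)/(8 + q) (G(J, q) = 3*((J - 5)/(q + 8)) = 3*((-5 + J)/(8 + q)) = 3*(-5 + J)/(8 + q))
H(N, k) = 375 + 126*k (H(N, k) = 12 + 3*(42*k + 121) = 12 + 3*(121 + 42*k) = 12 + (363 + 126*k) = 375 + 126*k)
√(2411 + H(112, G(-10, -7 + (-1*0 - 2)))) = √(2411 + (375 + 126*(3*(-5 - 10)/(8 + (-7 + (-1*0 - 2)))))) = √(2411 + (375 + 126*(3*(-15)/(8 + (-7 + (0 - 2)))))) = √(2411 + (375 + 126*(3*(-15)/(8 + (-7 - 2))))) = √(2411 + (375 + 126*(3*(-15)/(8 - 9)))) = √(2411 + (375 + 126*(3*(-15)/(-1)))) = √(2411 + (375 + 126*(3*(-1)*(-15)))) = √(2411 + (375 + 126*45)) = √(2411 + (375 + 5670)) = √(2411 + 6045) = √8456 = 2*√2114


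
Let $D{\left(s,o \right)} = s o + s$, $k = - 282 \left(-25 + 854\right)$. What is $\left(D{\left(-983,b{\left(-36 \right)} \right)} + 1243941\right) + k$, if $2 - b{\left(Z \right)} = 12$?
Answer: $1019010$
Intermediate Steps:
$b{\left(Z \right)} = -10$ ($b{\left(Z \right)} = 2 - 12 = -10$)
$k = -233778$ ($k = \left(-282\right) 829 = -233778$)
$D{\left(s,o \right)} = s + o s$ ($D{\left(s,o \right)} = o s + s = s + o s$)
$\left(D{\left(-983,b{\left(-36 \right)} \right)} + 1243941\right) + k = \left(- 983 \left(1 - 10\right) + 1243941\right) - 233778 = \left(\left(-983\right) \left(-9\right) + 1243941\right) - 233778 = \left(8847 + 1243941\right) - 233778 = 1252788 - 233778 = 1019010$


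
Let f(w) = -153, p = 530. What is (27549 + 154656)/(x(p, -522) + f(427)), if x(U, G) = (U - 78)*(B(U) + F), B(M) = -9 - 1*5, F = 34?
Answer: 182205/8887 ≈ 20.502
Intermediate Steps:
B(M) = -14 (B(M) = -9 - 5 = -14)
x(U, G) = -1560 + 20*U (x(U, G) = (U - 78)*(-14 + 34) = (-78 + U)*20 = -1560 + 20*U)
(27549 + 154656)/(x(p, -522) + f(427)) = (27549 + 154656)/((-1560 + 20*530) - 153) = 182205/((-1560 + 10600) - 153) = 182205/(9040 - 153) = 182205/8887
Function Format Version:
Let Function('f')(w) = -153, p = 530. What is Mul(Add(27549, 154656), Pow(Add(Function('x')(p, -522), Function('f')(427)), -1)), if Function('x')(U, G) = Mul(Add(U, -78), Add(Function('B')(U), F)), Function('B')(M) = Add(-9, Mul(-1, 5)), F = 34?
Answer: Rational(182205, 8887) ≈ 20.502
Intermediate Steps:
Function('B')(M) = -14 (Function('B')(M) = Add(-9, -5) = -14)
Function('x')(U, G) = Add(-1560, Mul(20, U)) (Function('x')(U, G) = Mul(Add(U, -78), Add(-14, 34)) = Mul(Add(-78, U), 20) = Add(-1560, Mul(20, U)))
Mul(Add(27549, 154656), Pow(Add(Function('x')(p, -522), Function('f')(427)), -1)) = Mul(Add(27549, 154656), Pow(Add(Add(-1560, Mul(20, 530)), -153), -1)) = Mul(182205, Pow(Add(Add(-1560, 10600), -153), -1)) = Mul(182205, Pow(Add(9040, -153), -1)) = Mul(182205, Pow(8887, -1)) = Mul(182205, Rational(1, 8887)) = Rational(182205, 8887)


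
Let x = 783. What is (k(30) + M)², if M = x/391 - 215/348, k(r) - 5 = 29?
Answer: 23181634602361/18514500624 ≈ 1252.1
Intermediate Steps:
k(r) = 34 (k(r) = 5 + 29 = 34)
M = 188419/136068 (M = 783/391 - 215/348 = 188419/136068 ≈ 1.3847)
(k(30) + M)² = (34 + 188419/136068)² = (4814731/136068)² = 23181634602361/18514500624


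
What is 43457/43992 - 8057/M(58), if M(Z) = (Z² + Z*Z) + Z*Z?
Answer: 7010375/36997272 ≈ 0.18948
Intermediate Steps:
M(Z) = 3*Z² (M(Z) = (Z² + Z²) + Z² = 2*Z² + Z² = 3*Z²)
43457/43992 - 8057/M(58) = 43457/43992 - 8057/(3*58²) = 43457*(1/43992) - 8057/(3*3364) = 43457/43992 - 8057/10092 = 7010375/36997272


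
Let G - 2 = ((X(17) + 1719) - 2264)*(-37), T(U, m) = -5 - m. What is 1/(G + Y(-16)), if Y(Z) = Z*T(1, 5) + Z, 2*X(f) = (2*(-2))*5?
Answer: 1/20681 ≈ 4.8354e-5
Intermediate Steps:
X(f) = -10 (X(f) = ((2*(-2))*5)/2 = (-4*5)/2 = (1/2)*(-20) = -10)
Y(Z) = -9*Z (Y(Z) = Z*(-5 - 1*5) + Z = Z*(-5 - 5) + Z = Z*(-10) + Z = -10*Z + Z = -9*Z)
G = 20537 (G = 2 + ((-10 + 1719) - 2264)*(-37) = 2 + (1709 - 2264)*(-37) = 2 - 555*(-37) = 2 + 20535 = 20537)
1/(G + Y(-16)) = 1/(20537 - 9*(-16)) = 1/(20537 + 144) = 1/20681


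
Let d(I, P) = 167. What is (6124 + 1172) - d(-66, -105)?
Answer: 7129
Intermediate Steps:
(6124 + 1172) - d(-66, -105) = (6124 + 1172) - 1*167 = 7296 - 167 = 7129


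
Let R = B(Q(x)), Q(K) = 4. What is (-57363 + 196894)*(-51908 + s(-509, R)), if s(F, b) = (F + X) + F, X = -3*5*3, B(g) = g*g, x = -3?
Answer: -7391096601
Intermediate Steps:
B(g) = g²
R = 16 (R = 4² = 16)
X = -45 (X = -15*3 = -45)
s(F, b) = -45 + 2*F (s(F, b) = (F - 45) + F = (-45 + F) + F = -45 + 2*F)
(-57363 + 196894)*(-51908 + s(-509, R)) = (-57363 + 196894)*(-51908 + (-45 + 2*(-509))) = 139531*(-51908 + (-45 - 1018)) = 139531*(-51908 - 1063) = 139531*(-52971) = -7391096601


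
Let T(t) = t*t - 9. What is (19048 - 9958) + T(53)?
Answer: 11890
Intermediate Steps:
T(t) = -9 + t**2 (T(t) = t**2 - 9 = -9 + t**2)
(19048 - 9958) + T(53) = (19048 - 9958) + (-9 + 53**2) = 9090 + (-9 + 2809) = 9090 + 2800 = 11890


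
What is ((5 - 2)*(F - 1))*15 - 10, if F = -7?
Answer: -370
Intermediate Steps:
((5 - 2)*(F - 1))*15 - 10 = ((5 - 2)*(-7 - 1))*15 - 10 = (3*(-8))*15 - 10 = -24*15 - 10 = -360 - 10 = -370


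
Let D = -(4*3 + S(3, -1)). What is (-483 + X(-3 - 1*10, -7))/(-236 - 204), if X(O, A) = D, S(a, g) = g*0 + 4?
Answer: 499/440 ≈ 1.1341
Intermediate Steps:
S(a, g) = 4 (S(a, g) = 0 + 4 = 4)
D = -16 (D = -(4*3 + 4) = -(12 + 4) = -1*16 = -16)
X(O, A) = -16
(-483 + X(-3 - 1*10, -7))/(-236 - 204) = (-483 - 16)/(-236 - 204) = -499/(-440) = -499*(-1/440) = 499/440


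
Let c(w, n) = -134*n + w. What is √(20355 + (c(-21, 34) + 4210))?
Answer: 2*√4997 ≈ 141.38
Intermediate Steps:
c(w, n) = w - 134*n
√(20355 + (c(-21, 34) + 4210)) = √(20355 + ((-21 - 134*34) + 4210)) = √(20355 + ((-21 - 4556) + 4210)) = √(20355 + (-4577 + 4210)) = √(20355 - 367) = √19988 = 2*√4997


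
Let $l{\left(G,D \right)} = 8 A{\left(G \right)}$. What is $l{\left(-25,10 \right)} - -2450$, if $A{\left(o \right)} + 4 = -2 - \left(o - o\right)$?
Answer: $2402$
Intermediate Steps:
$A{\left(o \right)} = -6$ ($A{\left(o \right)} = -4 - 2 = -6$)
$l{\left(G,D \right)} = -48$ ($l{\left(G,D \right)} = 8 \left(-6\right) = -48$)
$l{\left(-25,10 \right)} - -2450 = -48 - -2450 = -48 + 2450 = 2402$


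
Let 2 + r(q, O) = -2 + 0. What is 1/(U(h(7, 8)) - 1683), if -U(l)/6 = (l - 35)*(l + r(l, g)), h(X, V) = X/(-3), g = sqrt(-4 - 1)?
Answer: -3/9305 ≈ -0.00032241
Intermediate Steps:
g = I*sqrt(5) (g = sqrt(-5) = I*sqrt(5) ≈ 2.2361*I)
r(q, O) = -4 (r(q, O) = -2 + (-2 + 0) = -2 - 2 = -4)
h(X, V) = -X/3 (h(X, V) = X*(-1/3) = -X/3)
U(l) = -6*(-35 + l)*(-4 + l) (U(l) = -6*(l - 35)*(l - 4) = -6*(-35 + l)*(-4 + l))
1/(U(h(7, 8)) - 1683) = 1/((-840 - 6*(-1/3*7)**2 + 234*(-1/3*7)) - 1683) = 1/((-840 - 6*(-7/3)**2 + 234*(-7/3)) - 1683) = 1/((-840 - 6*49/9 - 546) - 1683) = 1/((-840 - 98/3 - 546) - 1683) = 1/(-4256/3 - 1683) = 1/(-9305/3) = -3/9305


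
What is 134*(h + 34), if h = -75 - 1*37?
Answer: -10452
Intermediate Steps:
h = -112 (h = -75 - 37 = -112)
134*(h + 34) = 134*(-112 + 34) = 134*(-78) = -10452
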